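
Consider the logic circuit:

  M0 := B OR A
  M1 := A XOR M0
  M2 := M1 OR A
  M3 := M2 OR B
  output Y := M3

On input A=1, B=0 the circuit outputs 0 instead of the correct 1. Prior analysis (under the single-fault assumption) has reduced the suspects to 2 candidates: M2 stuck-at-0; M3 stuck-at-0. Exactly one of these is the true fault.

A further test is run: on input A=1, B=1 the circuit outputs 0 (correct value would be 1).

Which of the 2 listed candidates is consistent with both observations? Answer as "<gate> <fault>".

M3 stuck-at-0

Evaluate each candidate on input A=1, B=1:
  M2 stuck-at-0: M0=1, M1=0, M2=0 [stuck-at-0], M3=1 → 1 — eliminated
  M3 stuck-at-0: M0=1, M1=0, M2=1, M3=0 [stuck-at-0] → 0 — matches
Only M3 stuck-at-0 reproduces the observed 0.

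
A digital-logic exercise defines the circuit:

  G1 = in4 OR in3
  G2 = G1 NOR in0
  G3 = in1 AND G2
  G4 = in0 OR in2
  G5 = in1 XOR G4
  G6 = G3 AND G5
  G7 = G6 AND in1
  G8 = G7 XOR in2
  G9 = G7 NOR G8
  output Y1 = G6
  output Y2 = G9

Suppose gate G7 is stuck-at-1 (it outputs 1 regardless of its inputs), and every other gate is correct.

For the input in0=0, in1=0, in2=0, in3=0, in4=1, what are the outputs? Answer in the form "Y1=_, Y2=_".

Propagate with G7 forced: G1=1, G2=0, G3=0, G4=0, G5=0, G6=0, G7=1 [stuck-at-1], G8=1, G9=0.
So the outputs are Y1=0, Y2=0. (Without the fault they would be Y1=0, Y2=1.)

Y1=0, Y2=0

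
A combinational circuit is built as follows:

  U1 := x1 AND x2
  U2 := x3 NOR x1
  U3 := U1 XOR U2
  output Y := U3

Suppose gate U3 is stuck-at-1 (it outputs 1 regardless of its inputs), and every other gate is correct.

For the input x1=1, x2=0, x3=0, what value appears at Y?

Propagate with U3 forced: U1=0, U2=0, U3=1 [stuck-at-1].
So Y = 1. (Without the fault it would be 0.)

1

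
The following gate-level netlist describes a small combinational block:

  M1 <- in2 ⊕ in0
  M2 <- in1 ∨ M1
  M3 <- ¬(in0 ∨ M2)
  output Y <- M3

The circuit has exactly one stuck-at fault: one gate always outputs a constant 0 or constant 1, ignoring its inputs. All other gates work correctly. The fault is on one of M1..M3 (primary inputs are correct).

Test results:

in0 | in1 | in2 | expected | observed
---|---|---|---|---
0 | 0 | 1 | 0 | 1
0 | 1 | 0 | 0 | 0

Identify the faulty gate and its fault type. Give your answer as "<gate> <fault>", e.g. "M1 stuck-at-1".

Fault-free values for test 1 (in0=0, in1=0, in2=1): M1=1, M2=1, M3=0, giving Y=0. Observed 1.
Test 1: faults giving observed 1 are {M1 stuck-at-0, M2 stuck-at-0, M3 stuck-at-1}.
Test 2 (in0=0, in1=1, in2=0): fault-free M1=0, M2=1, M3=0 → 0; observed 0. Eliminates M2 stuck-at-0, M3 stuck-at-1.
Only M1 stuck-at-0 is consistent with every test.

M1 stuck-at-0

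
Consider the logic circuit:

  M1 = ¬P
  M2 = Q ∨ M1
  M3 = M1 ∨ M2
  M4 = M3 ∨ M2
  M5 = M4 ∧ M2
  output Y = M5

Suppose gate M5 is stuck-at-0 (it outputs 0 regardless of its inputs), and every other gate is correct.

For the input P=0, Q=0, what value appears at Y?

0

Propagate with M5 forced: M1=1, M2=1, M3=1, M4=1, M5=0 [stuck-at-0].
So Y = 0. (Without the fault it would be 1.)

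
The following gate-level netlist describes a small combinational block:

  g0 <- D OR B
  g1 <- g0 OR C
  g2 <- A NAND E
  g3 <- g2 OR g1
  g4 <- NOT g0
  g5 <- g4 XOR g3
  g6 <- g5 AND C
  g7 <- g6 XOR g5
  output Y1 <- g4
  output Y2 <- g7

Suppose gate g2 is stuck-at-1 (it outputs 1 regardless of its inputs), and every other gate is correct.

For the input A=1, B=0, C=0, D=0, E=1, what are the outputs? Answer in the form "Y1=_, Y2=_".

Y1=1, Y2=0

Propagate with g2 forced: g0=0, g1=0, g2=1 [stuck-at-1], g3=1, g4=1, g5=0, g6=0, g7=0.
So the outputs are Y1=1, Y2=0. (Without the fault they would be Y1=1, Y2=1.)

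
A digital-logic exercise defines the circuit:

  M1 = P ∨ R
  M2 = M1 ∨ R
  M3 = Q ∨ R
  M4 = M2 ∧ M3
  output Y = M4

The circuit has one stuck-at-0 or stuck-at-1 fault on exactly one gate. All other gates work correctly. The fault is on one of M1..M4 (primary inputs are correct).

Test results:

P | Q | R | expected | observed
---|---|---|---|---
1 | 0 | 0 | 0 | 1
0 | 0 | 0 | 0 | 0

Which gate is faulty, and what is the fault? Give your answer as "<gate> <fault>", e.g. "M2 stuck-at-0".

M3 stuck-at-1

Fault-free values for test 1 (P=1, Q=0, R=0): M1=1, M2=1, M3=0, M4=0, giving Y=0. Observed 1.
Test 1: faults giving observed 1 are {M3 stuck-at-1, M4 stuck-at-1}.
Test 2 (P=0, Q=0, R=0): fault-free M1=0, M2=0, M3=0, M4=0 → 0; observed 0. Eliminates M4 stuck-at-1.
Only M3 stuck-at-1 is consistent with every test.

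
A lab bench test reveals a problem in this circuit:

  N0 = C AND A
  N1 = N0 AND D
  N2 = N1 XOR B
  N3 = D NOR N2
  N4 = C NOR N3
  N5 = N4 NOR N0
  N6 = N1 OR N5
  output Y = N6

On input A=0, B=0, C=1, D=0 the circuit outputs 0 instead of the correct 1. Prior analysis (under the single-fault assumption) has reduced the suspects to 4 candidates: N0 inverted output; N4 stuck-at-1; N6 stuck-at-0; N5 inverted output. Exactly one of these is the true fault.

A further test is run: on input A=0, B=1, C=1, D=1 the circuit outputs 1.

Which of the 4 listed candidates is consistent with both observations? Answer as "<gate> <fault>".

Evaluate each candidate on input A=0, B=1, C=1, D=1:
  N0 inverted output: N0=1 [inverted output], N1=1, N2=0, N3=0, N4=0, N5=0, N6=1 → 1 — matches
  N4 stuck-at-1: N0=0, N1=0, N2=1, N3=0, N4=1 [stuck-at-1], N5=0, N6=0 → 0 — eliminated
  N6 stuck-at-0: N0=0, N1=0, N2=1, N3=0, N4=0, N5=1, N6=0 [stuck-at-0] → 0 — eliminated
  N5 inverted output: N0=0, N1=0, N2=1, N3=0, N4=0, N5=0 [inverted output], N6=0 → 0 — eliminated
Only N0 inverted output reproduces the observed 1.

N0 inverted output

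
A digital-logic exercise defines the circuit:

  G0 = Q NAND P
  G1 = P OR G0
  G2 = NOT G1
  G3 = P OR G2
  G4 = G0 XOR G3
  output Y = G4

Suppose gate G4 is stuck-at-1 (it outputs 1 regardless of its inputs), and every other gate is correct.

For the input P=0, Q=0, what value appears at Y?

1

Propagate with G4 forced: G0=1, G1=1, G2=0, G3=0, G4=1 [stuck-at-1].
So Y = 1. (Same as the fault-free value — the fault is masked on this input.)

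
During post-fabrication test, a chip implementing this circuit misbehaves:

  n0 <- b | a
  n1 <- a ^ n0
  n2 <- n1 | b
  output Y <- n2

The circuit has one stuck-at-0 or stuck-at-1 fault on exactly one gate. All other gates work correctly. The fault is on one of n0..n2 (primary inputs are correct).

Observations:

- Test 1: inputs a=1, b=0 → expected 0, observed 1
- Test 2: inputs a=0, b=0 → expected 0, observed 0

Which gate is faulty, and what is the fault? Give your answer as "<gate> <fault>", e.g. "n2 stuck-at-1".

n0 stuck-at-0

Fault-free values for test 1 (a=1, b=0): n0=1, n1=0, n2=0, giving Y=0. Observed 1.
Test 1: faults giving observed 1 are {n0 stuck-at-0, n1 stuck-at-1, n2 stuck-at-1}.
Test 2 (a=0, b=0): fault-free n0=0, n1=0, n2=0 → 0; observed 0. Eliminates n1 stuck-at-1, n2 stuck-at-1.
Only n0 stuck-at-0 is consistent with every test.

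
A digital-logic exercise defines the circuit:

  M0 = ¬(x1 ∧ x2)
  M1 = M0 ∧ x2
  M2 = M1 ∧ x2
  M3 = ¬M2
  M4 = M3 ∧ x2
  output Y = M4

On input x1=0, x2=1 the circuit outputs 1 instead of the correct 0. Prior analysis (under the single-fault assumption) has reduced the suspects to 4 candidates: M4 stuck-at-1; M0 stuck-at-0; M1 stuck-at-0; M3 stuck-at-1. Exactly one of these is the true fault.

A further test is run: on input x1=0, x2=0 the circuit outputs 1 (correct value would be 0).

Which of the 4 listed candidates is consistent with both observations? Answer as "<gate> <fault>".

M4 stuck-at-1

Evaluate each candidate on input x1=0, x2=0:
  M4 stuck-at-1: M0=1, M1=0, M2=0, M3=1, M4=1 [stuck-at-1] → 1 — matches
  M0 stuck-at-0: M0=0 [stuck-at-0], M1=0, M2=0, M3=1, M4=0 → 0 — eliminated
  M1 stuck-at-0: M0=1, M1=0 [stuck-at-0], M2=0, M3=1, M4=0 → 0 — eliminated
  M3 stuck-at-1: M0=1, M1=0, M2=0, M3=1 [stuck-at-1], M4=0 → 0 — eliminated
Only M4 stuck-at-1 reproduces the observed 1.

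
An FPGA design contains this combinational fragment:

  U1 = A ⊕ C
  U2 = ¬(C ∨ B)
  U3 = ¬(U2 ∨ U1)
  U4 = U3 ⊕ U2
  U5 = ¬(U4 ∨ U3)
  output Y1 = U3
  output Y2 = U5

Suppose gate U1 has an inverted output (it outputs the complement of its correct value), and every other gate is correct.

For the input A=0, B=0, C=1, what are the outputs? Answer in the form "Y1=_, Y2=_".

Y1=1, Y2=0

Propagate with U1 forced: U1=0 [inverted output], U2=0, U3=1, U4=1, U5=0.
So the outputs are Y1=1, Y2=0. (Without the fault they would be Y1=0, Y2=1.)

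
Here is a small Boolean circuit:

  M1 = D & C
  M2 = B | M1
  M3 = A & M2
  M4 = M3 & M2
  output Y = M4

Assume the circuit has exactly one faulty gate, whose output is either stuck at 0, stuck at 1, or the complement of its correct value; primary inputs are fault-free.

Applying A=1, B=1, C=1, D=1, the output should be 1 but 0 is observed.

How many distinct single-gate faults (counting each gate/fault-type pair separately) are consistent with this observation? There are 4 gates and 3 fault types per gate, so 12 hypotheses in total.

6

Fault-free: M1=1, M2=1, M3=1, M4=1 → 1. Observed 0.
  M1 stuck-at-0: output 1 ✗
  M1 stuck-at-1: output 1 ✗
  M1 inverted output: output 1 ✗
  M2 stuck-at-0: output 0 ✓
  M2 stuck-at-1: output 1 ✗
  M2 inverted output: output 0 ✓
  M3 stuck-at-0: output 0 ✓
  M3 stuck-at-1: output 1 ✗
  M3 inverted output: output 0 ✓
  M4 stuck-at-0: output 0 ✓
  M4 stuck-at-1: output 1 ✗
  M4 inverted output: output 0 ✓
Consistent faults: {M2 stuck-at-0, M2 inverted output, M3 stuck-at-0, M3 inverted output, M4 stuck-at-0, M4 inverted output} — 6 in all.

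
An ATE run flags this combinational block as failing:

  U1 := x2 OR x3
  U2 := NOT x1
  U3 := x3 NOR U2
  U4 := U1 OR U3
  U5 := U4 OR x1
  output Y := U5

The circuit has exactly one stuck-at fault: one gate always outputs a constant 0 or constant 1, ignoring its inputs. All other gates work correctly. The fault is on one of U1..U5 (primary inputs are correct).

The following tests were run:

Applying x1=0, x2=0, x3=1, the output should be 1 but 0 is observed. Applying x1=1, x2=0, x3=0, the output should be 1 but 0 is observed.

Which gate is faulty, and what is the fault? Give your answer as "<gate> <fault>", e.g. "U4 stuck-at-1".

U5 stuck-at-0

Fault-free values for test 1 (x1=0, x2=0, x3=1): U1=1, U2=1, U3=0, U4=1, U5=1, giving Y=1. Observed 0.
Test 1: faults giving observed 0 are {U1 stuck-at-0, U4 stuck-at-0, U5 stuck-at-0}.
Test 2 (x1=1, x2=0, x3=0): fault-free U1=0, U2=0, U3=1, U4=1, U5=1 → 1; observed 0. Eliminates U1 stuck-at-0, U4 stuck-at-0.
Only U5 stuck-at-0 is consistent with every test.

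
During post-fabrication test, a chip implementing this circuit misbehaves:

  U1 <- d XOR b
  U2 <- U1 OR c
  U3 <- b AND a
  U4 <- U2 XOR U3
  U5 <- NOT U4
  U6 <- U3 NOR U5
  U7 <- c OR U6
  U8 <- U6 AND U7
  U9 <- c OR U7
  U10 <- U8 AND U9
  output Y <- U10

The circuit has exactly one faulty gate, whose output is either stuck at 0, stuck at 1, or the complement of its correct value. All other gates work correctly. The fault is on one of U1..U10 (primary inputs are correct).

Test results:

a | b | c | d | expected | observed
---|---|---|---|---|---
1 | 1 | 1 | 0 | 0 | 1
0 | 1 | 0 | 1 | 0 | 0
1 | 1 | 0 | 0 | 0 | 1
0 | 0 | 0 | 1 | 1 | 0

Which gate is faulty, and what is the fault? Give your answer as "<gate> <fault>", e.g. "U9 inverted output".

Fault-free values for test 1 (a=1, b=1, c=1, d=0): U1=1, U2=1, U3=1, U4=0, U5=1, U6=0, U7=1, U8=0, U9=1, U10=0, giving Y=0. Observed 1.
Test 1: faults giving observed 1 are {U3 stuck-at-0, U3 inverted output, U6 stuck-at-1, U6 inverted output, U8 stuck-at-1, U8 inverted output, U10 stuck-at-1, U10 inverted output}.
Test 2 (a=0, b=1, c=0, d=1): fault-free U1=0, U2=0, U3=0, U4=0, U5=1, U6=0, U7=0, U8=0, U9=0, U10=0 → 0; observed 0. Eliminates U6 stuck-at-1, U6 inverted output, U10 stuck-at-1, U10 inverted output.
Test 3 (a=1, b=1, c=0, d=0): fault-free U1=1, U2=1, U3=1, U4=0, U5=1, U6=0, U7=0, U8=0, U9=0, U10=0 → 0; observed 1. Eliminates U8 stuck-at-1, U8 inverted output.
Test 4 (a=0, b=0, c=0, d=1): fault-free U1=1, U2=1, U3=0, U4=1, U5=0, U6=1, U7=1, U8=1, U9=1, U10=1 → 1; observed 0. Eliminates U3 stuck-at-0.
Only U3 inverted output is consistent with every test.

U3 inverted output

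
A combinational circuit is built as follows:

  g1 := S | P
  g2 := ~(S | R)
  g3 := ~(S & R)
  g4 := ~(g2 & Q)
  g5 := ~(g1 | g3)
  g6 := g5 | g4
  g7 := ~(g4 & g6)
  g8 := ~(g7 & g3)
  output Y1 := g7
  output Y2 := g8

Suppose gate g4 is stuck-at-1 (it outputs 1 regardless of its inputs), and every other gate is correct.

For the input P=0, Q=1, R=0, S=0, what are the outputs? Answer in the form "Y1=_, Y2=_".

Y1=0, Y2=1

Propagate with g4 forced: g1=0, g2=1, g3=1, g4=1 [stuck-at-1], g5=0, g6=1, g7=0, g8=1.
So the outputs are Y1=0, Y2=1. (Without the fault they would be Y1=1, Y2=0.)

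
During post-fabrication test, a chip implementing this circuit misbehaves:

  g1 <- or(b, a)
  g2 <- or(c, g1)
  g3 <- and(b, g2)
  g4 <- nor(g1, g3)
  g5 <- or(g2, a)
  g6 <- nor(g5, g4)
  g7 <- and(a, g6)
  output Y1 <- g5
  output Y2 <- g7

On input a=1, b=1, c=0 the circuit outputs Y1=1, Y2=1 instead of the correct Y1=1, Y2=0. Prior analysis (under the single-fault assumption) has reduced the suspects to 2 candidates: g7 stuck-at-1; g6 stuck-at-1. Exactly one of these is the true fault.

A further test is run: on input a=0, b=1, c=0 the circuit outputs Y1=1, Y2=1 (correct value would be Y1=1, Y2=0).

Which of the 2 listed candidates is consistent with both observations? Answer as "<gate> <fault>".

Evaluate each candidate on input a=0, b=1, c=0:
  g7 stuck-at-1: g1=1, g2=1, g3=1, g4=0, g5=1, g6=0, g7=1 [stuck-at-1] → Y1=1, Y2=1 — matches
  g6 stuck-at-1: g1=1, g2=1, g3=1, g4=0, g5=1, g6=1 [stuck-at-1], g7=0 → Y1=1, Y2=0 — eliminated
Only g7 stuck-at-1 reproduces the observed Y1=1, Y2=1.

g7 stuck-at-1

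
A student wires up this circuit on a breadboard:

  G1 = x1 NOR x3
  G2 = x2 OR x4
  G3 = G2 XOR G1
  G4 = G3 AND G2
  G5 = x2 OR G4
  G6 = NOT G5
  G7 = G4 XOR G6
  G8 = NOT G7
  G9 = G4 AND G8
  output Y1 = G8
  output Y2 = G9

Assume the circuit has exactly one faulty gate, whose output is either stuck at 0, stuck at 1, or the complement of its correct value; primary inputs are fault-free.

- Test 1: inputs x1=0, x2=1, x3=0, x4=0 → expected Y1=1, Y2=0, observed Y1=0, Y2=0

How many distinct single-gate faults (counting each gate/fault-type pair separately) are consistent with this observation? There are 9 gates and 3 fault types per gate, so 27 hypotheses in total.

14

Fault-free: G1=1, G2=1, G3=0, G4=0, G5=1, G6=0, G7=0, G8=1, G9=0 → Y1=1, Y2=0. Observed Y1=0, Y2=0.
  G1: stuck-at-0, inverted output ✓; others ✗
  G2: none of the 3 fault types match ✗
  G3: stuck-at-1, inverted output ✓; others ✗
  G4: stuck-at-1, inverted output ✓; others ✗
  G5: stuck-at-0, inverted output ✓; others ✗
  G6: stuck-at-1, inverted output ✓; others ✗
  G7: stuck-at-1, inverted output ✓; others ✗
  G8: stuck-at-0, inverted output ✓; others ✗
  G9: none of the 3 fault types match ✗
Consistent faults: {G1 stuck-at-0, G1 inverted output, G3 stuck-at-1, G3 inverted output, G4 stuck-at-1, G4 inverted output, G5 stuck-at-0, G5 inverted output, G6 stuck-at-1, G6 inverted output, G7 stuck-at-1, G7 inverted output, G8 stuck-at-0, G8 inverted output} — 14 in all.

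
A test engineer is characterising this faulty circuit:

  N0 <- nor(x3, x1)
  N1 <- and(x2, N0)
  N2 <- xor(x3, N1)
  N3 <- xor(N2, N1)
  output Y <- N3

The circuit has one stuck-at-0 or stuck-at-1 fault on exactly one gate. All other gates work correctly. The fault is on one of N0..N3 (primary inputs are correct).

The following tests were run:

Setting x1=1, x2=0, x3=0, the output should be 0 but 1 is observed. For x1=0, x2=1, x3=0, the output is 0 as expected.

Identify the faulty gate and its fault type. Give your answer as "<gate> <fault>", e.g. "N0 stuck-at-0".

Fault-free values for test 1 (x1=1, x2=0, x3=0): N0=0, N1=0, N2=0, N3=0, giving Y=0. Observed 1.
Test 1: faults giving observed 1 are {N2 stuck-at-1, N3 stuck-at-1}.
Test 2 (x1=0, x2=1, x3=0): fault-free N0=1, N1=1, N2=1, N3=0 → 0; observed 0. Eliminates N3 stuck-at-1.
Only N2 stuck-at-1 is consistent with every test.

N2 stuck-at-1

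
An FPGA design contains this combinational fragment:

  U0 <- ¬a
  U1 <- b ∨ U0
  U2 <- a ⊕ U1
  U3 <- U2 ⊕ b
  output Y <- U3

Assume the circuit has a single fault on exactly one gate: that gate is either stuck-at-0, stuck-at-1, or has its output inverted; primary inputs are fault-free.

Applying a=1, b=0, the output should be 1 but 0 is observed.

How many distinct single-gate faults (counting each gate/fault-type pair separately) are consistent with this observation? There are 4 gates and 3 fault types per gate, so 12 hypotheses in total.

8

Fault-free: U0=0, U1=0, U2=1, U3=1 → 1. Observed 0.
  U0 stuck-at-0: output 1 ✗
  U0 stuck-at-1: output 0 ✓
  U0 inverted output: output 0 ✓
  U1 stuck-at-0: output 1 ✗
  U1 stuck-at-1: output 0 ✓
  U1 inverted output: output 0 ✓
  U2 stuck-at-0: output 0 ✓
  U2 stuck-at-1: output 1 ✗
  U2 inverted output: output 0 ✓
  U3 stuck-at-0: output 0 ✓
  U3 stuck-at-1: output 1 ✗
  U3 inverted output: output 0 ✓
Consistent faults: {U0 stuck-at-1, U0 inverted output, U1 stuck-at-1, U1 inverted output, U2 stuck-at-0, U2 inverted output, U3 stuck-at-0, U3 inverted output} — 8 in all.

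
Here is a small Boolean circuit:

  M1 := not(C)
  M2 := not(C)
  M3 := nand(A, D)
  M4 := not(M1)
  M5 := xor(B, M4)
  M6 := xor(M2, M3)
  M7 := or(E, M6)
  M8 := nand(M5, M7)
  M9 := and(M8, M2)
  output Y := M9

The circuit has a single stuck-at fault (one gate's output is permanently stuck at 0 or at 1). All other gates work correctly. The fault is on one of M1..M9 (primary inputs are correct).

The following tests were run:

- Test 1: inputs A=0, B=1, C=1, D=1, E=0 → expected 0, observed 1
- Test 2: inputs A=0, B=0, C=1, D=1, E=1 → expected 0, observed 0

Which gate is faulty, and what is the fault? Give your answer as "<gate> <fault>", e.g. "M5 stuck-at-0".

M2 stuck-at-1

Fault-free values for test 1 (A=0, B=1, C=1, D=1, E=0): M1=0, M2=0, M3=1, M4=1, M5=0, M6=1, M7=1, M8=1, M9=0, giving Y=0. Observed 1.
Test 1: faults giving observed 1 are {M2 stuck-at-1, M9 stuck-at-1}.
Test 2 (A=0, B=0, C=1, D=1, E=1): fault-free M1=0, M2=0, M3=1, M4=1, M5=1, M6=1, M7=1, M8=0, M9=0 → 0; observed 0. Eliminates M9 stuck-at-1.
Only M2 stuck-at-1 is consistent with every test.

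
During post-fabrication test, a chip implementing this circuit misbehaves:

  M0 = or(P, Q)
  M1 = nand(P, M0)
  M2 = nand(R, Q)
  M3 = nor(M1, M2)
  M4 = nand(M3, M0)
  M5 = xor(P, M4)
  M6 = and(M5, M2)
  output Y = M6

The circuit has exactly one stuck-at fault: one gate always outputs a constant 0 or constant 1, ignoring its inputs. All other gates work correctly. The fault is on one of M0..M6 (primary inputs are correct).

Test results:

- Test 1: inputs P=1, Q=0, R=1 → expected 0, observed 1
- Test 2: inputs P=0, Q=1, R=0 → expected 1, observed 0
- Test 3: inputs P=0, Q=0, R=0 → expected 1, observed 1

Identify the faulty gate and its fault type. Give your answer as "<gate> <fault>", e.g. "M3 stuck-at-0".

Fault-free values for test 1 (P=1, Q=0, R=1): M0=1, M1=0, M2=1, M3=0, M4=1, M5=0, M6=0, giving Y=0. Observed 1.
Test 1: faults giving observed 1 are {M3 stuck-at-1, M4 stuck-at-0, M5 stuck-at-1, M6 stuck-at-1}.
Test 2 (P=0, Q=1, R=0): fault-free M0=1, M1=1, M2=1, M3=0, M4=1, M5=1, M6=1 → 1; observed 0. Eliminates M5 stuck-at-1, M6 stuck-at-1.
Test 3 (P=0, Q=0, R=0): fault-free M0=0, M1=1, M2=1, M3=0, M4=1, M5=1, M6=1 → 1; observed 1. Eliminates M4 stuck-at-0.
Only M3 stuck-at-1 is consistent with every test.

M3 stuck-at-1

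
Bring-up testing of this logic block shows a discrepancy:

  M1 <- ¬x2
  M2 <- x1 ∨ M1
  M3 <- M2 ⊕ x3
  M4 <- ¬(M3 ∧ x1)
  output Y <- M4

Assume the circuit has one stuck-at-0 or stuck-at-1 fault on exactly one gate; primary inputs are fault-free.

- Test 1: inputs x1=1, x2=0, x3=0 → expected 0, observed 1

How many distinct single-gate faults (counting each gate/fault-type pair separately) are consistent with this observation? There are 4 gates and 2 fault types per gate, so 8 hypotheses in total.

Fault-free: M1=1, M2=1, M3=1, M4=0 → 0. Observed 1.
  M1 stuck-at-0: output 0 ✗
  M1 stuck-at-1: output 0 ✗
  M2 stuck-at-0: output 1 ✓
  M2 stuck-at-1: output 0 ✗
  M3 stuck-at-0: output 1 ✓
  M3 stuck-at-1: output 0 ✗
  M4 stuck-at-0: output 0 ✗
  M4 stuck-at-1: output 1 ✓
Consistent faults: {M2 stuck-at-0, M3 stuck-at-0, M4 stuck-at-1} — 3 in all.

3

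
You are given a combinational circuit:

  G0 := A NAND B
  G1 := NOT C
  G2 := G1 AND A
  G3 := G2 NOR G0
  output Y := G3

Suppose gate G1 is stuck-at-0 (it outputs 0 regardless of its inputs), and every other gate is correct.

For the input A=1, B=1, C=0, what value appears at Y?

Propagate with G1 forced: G0=0, G1=0 [stuck-at-0], G2=0, G3=1.
So Y = 1. (Without the fault it would be 0.)

1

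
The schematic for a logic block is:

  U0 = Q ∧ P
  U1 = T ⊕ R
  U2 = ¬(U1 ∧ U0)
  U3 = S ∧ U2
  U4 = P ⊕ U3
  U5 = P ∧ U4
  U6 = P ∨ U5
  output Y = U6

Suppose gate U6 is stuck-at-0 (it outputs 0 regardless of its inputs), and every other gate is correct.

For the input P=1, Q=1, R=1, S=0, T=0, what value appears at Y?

0

Propagate with U6 forced: U0=1, U1=1, U2=0, U3=0, U4=1, U5=1, U6=0 [stuck-at-0].
So Y = 0. (Without the fault it would be 1.)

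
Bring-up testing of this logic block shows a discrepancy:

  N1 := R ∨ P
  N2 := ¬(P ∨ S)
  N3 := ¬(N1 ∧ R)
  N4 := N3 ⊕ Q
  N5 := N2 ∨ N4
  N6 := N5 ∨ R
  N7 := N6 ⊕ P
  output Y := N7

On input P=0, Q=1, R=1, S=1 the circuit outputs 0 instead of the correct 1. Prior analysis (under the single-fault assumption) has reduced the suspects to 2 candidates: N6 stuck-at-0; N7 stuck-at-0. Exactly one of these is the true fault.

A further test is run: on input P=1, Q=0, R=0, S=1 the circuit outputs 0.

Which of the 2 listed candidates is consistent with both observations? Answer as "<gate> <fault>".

N7 stuck-at-0

Evaluate each candidate on input P=1, Q=0, R=0, S=1:
  N6 stuck-at-0: N1=1, N2=0, N3=1, N4=1, N5=1, N6=0 [stuck-at-0], N7=1 → 1 — eliminated
  N7 stuck-at-0: N1=1, N2=0, N3=1, N4=1, N5=1, N6=1, N7=0 [stuck-at-0] → 0 — matches
Only N7 stuck-at-0 reproduces the observed 0.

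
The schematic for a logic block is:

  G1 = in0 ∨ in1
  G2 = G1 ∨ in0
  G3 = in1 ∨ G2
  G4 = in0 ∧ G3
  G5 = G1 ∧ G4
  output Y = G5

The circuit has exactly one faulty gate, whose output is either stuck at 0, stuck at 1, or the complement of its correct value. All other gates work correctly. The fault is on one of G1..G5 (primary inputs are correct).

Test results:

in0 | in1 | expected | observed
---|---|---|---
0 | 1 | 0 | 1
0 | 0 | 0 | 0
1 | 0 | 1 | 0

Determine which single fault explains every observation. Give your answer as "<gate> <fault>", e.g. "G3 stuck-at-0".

Fault-free values for test 1 (in0=0, in1=1): G1=1, G2=1, G3=1, G4=0, G5=0, giving Y=0. Observed 1.
Test 1: faults giving observed 1 are {G4 stuck-at-1, G4 inverted output, G5 stuck-at-1, G5 inverted output}.
Test 2 (in0=0, in1=0): fault-free G1=0, G2=0, G3=0, G4=0, G5=0 → 0; observed 0. Eliminates G5 stuck-at-1, G5 inverted output.
Test 3 (in0=1, in1=0): fault-free G1=1, G2=1, G3=1, G4=1, G5=1 → 1; observed 0. Eliminates G4 stuck-at-1.
Only G4 inverted output is consistent with every test.

G4 inverted output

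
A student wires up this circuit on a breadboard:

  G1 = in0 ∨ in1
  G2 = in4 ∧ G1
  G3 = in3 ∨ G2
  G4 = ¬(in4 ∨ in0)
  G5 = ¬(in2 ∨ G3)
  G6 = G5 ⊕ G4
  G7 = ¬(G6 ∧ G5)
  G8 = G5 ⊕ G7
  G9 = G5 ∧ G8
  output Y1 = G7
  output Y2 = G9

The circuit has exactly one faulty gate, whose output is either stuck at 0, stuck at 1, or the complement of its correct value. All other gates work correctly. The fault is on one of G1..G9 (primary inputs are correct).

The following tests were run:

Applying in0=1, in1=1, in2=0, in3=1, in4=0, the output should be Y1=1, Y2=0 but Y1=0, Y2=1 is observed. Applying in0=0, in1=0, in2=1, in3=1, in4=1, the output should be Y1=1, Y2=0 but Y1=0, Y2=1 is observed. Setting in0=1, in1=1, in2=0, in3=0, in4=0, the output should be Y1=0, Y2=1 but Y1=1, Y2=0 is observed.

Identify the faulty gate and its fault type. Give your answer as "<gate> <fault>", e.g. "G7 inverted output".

Fault-free values for test 1 (in0=1, in1=1, in2=0, in3=1, in4=0): G1=1, G2=0, G3=1, G4=0, G5=0, G6=0, G7=1, G8=1, G9=0, giving Y1=1, Y2=0. Observed Y1=0, Y2=1.
Test 1: faults giving observed Y1=0, Y2=1 are {G3 stuck-at-0, G3 inverted output, G5 stuck-at-1, G5 inverted output}.
Test 2 (in0=0, in1=0, in2=1, in3=1, in4=1): fault-free G1=0, G2=0, G3=1, G4=0, G5=0, G6=0, G7=1, G8=1, G9=0 → Y1=1, Y2=0; observed Y1=0, Y2=1. Eliminates G3 stuck-at-0, G3 inverted output.
Test 3 (in0=1, in1=1, in2=0, in3=0, in4=0): fault-free G1=1, G2=0, G3=0, G4=0, G5=1, G6=1, G7=0, G8=1, G9=1 → Y1=0, Y2=1; observed Y1=1, Y2=0. Eliminates G5 stuck-at-1.
Only G5 inverted output is consistent with every test.

G5 inverted output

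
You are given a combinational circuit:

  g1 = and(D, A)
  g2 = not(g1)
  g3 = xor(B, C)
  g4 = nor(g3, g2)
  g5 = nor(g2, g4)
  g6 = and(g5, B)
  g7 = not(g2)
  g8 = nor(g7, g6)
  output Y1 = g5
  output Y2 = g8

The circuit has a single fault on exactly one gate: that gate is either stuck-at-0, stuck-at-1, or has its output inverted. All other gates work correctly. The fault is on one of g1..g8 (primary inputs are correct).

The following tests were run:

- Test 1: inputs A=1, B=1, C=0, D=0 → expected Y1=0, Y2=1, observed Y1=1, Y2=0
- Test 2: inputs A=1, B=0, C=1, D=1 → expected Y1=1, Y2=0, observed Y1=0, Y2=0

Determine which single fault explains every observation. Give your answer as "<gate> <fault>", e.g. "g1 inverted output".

g5 inverted output

Fault-free values for test 1 (A=1, B=1, C=0, D=0): g1=0, g2=1, g3=1, g4=0, g5=0, g6=0, g7=0, g8=1, giving Y1=0, Y2=1. Observed Y1=1, Y2=0.
Test 1: faults giving observed Y1=1, Y2=0 are {g1 stuck-at-1, g1 inverted output, g2 stuck-at-0, g2 inverted output, g5 stuck-at-1, g5 inverted output}.
Test 2 (A=1, B=0, C=1, D=1): fault-free g1=1, g2=0, g3=1, g4=0, g5=1, g6=0, g7=1, g8=0 → Y1=1, Y2=0; observed Y1=0, Y2=0. Eliminates g1 stuck-at-1, g1 inverted output, g2 stuck-at-0, g2 inverted output, g5 stuck-at-1.
Only g5 inverted output is consistent with every test.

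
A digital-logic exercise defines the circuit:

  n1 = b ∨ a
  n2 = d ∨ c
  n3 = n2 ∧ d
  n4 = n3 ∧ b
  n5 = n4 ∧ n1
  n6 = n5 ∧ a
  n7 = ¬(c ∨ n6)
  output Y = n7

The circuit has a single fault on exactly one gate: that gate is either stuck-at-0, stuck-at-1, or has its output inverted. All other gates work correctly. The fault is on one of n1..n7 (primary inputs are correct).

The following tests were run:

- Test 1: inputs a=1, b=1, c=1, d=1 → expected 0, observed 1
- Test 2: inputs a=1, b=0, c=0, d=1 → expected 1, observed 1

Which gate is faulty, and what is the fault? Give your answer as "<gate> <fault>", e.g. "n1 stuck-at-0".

n7 stuck-at-1

Fault-free values for test 1 (a=1, b=1, c=1, d=1): n1=1, n2=1, n3=1, n4=1, n5=1, n6=1, n7=0, giving Y=0. Observed 1.
Test 1: faults giving observed 1 are {n7 stuck-at-1, n7 inverted output}.
Test 2 (a=1, b=0, c=0, d=1): fault-free n1=1, n2=1, n3=1, n4=0, n5=0, n6=0, n7=1 → 1; observed 1. Eliminates n7 inverted output.
Only n7 stuck-at-1 is consistent with every test.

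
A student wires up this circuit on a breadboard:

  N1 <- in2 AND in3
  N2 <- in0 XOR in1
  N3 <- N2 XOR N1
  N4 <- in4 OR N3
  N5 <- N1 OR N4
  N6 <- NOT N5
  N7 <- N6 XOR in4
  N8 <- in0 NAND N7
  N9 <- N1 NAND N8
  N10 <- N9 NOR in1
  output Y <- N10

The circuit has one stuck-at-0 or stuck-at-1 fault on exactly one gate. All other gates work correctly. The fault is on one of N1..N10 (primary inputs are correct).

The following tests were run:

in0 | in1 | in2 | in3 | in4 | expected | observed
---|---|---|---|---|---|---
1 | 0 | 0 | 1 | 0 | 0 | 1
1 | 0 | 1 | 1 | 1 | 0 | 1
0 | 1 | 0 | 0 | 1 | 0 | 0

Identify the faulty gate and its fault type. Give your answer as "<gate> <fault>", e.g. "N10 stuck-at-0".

Fault-free values for test 1 (in0=1, in1=0, in2=0, in3=1, in4=0): N1=0, N2=1, N3=1, N4=1, N5=1, N6=0, N7=0, N8=1, N9=1, N10=0, giving Y=0. Observed 1.
Test 1: faults giving observed 1 are {N1 stuck-at-1, N9 stuck-at-0, N10 stuck-at-1}.
Test 2 (in0=1, in1=0, in2=1, in3=1, in4=1): fault-free N1=1, N2=1, N3=0, N4=1, N5=1, N6=0, N7=1, N8=0, N9=1, N10=0 → 0; observed 1. Eliminates N1 stuck-at-1.
Test 3 (in0=0, in1=1, in2=0, in3=0, in4=1): fault-free N1=0, N2=1, N3=1, N4=1, N5=1, N6=0, N7=1, N8=1, N9=1, N10=0 → 0; observed 0. Eliminates N10 stuck-at-1.
Only N9 stuck-at-0 is consistent with every test.

N9 stuck-at-0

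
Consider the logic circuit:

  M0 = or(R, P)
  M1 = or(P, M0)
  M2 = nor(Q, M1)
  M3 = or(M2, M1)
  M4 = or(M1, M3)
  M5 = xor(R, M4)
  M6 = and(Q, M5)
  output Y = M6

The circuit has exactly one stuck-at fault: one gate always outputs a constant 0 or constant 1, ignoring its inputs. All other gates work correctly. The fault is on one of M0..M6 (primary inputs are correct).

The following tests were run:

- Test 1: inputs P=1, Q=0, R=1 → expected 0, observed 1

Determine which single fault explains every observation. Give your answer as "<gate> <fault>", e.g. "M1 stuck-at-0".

M6 stuck-at-1

Fault-free values for test 1 (P=1, Q=0, R=1): M0=1, M1=1, M2=0, M3=1, M4=1, M5=0, M6=0, giving Y=0. Observed 1.
Test 1: faults giving observed 1 are {M6 stuck-at-1}.
Only M6 stuck-at-1 is consistent with every test.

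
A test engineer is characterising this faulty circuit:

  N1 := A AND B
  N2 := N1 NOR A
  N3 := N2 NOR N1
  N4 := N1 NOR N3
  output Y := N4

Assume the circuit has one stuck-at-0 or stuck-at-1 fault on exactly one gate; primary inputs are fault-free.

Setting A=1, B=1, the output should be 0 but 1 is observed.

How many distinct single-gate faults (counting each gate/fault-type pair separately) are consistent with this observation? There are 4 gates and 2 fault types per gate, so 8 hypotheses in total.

Fault-free: N1=1, N2=0, N3=0, N4=0 → 0. Observed 1.
  N1 stuck-at-0: output 0 ✗
  N1 stuck-at-1: output 0 ✗
  N2 stuck-at-0: output 0 ✗
  N2 stuck-at-1: output 0 ✗
  N3 stuck-at-0: output 0 ✗
  N3 stuck-at-1: output 0 ✗
  N4 stuck-at-0: output 0 ✗
  N4 stuck-at-1: output 1 ✓
Consistent faults: {N4 stuck-at-1} — 1 in all.

1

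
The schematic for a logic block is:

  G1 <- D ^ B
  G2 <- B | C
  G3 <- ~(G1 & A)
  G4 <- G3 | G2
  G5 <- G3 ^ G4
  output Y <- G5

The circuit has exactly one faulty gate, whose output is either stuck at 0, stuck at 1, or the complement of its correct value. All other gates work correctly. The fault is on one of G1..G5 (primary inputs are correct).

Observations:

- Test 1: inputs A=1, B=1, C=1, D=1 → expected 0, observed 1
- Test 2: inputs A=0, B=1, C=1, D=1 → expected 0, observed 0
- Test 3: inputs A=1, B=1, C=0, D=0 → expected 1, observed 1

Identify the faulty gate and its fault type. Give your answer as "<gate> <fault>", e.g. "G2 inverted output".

G1 stuck-at-1

Fault-free values for test 1 (A=1, B=1, C=1, D=1): G1=0, G2=1, G3=1, G4=1, G5=0, giving Y=0. Observed 1.
Test 1: faults giving observed 1 are {G1 stuck-at-1, G1 inverted output, G3 stuck-at-0, G3 inverted output, G4 stuck-at-0, G4 inverted output, G5 stuck-at-1, G5 inverted output}.
Test 2 (A=0, B=1, C=1, D=1): fault-free G1=0, G2=1, G3=1, G4=1, G5=0 → 0; observed 0. Eliminates G3 stuck-at-0, G3 inverted output, G4 stuck-at-0, G4 inverted output, G5 stuck-at-1, G5 inverted output.
Test 3 (A=1, B=1, C=0, D=0): fault-free G1=1, G2=1, G3=0, G4=1, G5=1 → 1; observed 1. Eliminates G1 inverted output.
Only G1 stuck-at-1 is consistent with every test.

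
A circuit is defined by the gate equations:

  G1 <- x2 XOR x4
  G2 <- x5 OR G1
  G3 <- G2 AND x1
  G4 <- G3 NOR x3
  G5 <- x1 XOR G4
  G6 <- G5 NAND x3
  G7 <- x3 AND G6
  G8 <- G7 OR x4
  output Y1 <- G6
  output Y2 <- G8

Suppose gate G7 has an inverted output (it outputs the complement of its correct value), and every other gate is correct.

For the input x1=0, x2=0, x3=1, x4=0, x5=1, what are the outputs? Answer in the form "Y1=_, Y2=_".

Propagate with G7 forced: G1=0, G2=1, G3=0, G4=0, G5=0, G6=1, G7=0 [inverted output], G8=0.
So the outputs are Y1=1, Y2=0. (Without the fault they would be Y1=1, Y2=1.)

Y1=1, Y2=0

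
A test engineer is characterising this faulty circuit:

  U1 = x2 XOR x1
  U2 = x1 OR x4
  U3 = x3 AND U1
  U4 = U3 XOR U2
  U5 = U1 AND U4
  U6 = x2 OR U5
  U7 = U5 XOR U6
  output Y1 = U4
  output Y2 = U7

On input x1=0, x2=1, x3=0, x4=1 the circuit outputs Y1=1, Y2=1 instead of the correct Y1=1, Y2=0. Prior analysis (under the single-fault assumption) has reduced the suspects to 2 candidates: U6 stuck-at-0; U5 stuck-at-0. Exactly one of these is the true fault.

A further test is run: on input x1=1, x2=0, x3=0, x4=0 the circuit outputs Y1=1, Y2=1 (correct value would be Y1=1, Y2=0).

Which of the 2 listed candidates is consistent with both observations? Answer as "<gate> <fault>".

Evaluate each candidate on input x1=1, x2=0, x3=0, x4=0:
  U6 stuck-at-0: U1=1, U2=1, U3=0, U4=1, U5=1, U6=0 [stuck-at-0], U7=1 → Y1=1, Y2=1 — matches
  U5 stuck-at-0: U1=1, U2=1, U3=0, U4=1, U5=0 [stuck-at-0], U6=0, U7=0 → Y1=1, Y2=0 — eliminated
Only U6 stuck-at-0 reproduces the observed Y1=1, Y2=1.

U6 stuck-at-0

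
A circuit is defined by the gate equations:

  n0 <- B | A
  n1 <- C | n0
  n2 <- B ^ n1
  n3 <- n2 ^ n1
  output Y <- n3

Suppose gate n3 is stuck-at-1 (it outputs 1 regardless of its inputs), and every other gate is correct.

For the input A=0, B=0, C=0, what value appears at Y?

Propagate with n3 forced: n0=0, n1=0, n2=0, n3=1 [stuck-at-1].
So Y = 1. (Without the fault it would be 0.)

1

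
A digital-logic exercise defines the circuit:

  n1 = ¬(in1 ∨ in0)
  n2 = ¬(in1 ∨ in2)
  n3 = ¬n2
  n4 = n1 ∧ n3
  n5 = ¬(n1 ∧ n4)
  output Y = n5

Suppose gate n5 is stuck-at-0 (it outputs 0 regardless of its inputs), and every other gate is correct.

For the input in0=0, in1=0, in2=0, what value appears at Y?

0

Propagate with n5 forced: n1=1, n2=1, n3=0, n4=0, n5=0 [stuck-at-0].
So Y = 0. (Without the fault it would be 1.)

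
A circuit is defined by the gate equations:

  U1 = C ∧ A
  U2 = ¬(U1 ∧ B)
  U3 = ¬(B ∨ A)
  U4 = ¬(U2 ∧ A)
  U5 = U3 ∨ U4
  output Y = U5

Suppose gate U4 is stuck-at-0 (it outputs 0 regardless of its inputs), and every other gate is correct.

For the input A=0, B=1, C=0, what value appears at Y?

0

Propagate with U4 forced: U1=0, U2=1, U3=0, U4=0 [stuck-at-0], U5=0.
So Y = 0. (Without the fault it would be 1.)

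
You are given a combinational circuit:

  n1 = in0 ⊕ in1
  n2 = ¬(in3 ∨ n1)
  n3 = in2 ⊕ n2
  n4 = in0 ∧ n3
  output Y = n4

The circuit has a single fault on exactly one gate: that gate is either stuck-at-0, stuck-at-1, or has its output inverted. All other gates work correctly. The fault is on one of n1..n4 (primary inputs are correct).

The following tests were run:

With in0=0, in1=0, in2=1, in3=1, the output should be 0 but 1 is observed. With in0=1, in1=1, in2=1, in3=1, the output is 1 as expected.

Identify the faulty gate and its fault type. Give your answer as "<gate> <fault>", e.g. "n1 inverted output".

n4 stuck-at-1

Fault-free values for test 1 (in0=0, in1=0, in2=1, in3=1): n1=0, n2=0, n3=1, n4=0, giving Y=0. Observed 1.
Test 1: faults giving observed 1 are {n4 stuck-at-1, n4 inverted output}.
Test 2 (in0=1, in1=1, in2=1, in3=1): fault-free n1=0, n2=0, n3=1, n4=1 → 1; observed 1. Eliminates n4 inverted output.
Only n4 stuck-at-1 is consistent with every test.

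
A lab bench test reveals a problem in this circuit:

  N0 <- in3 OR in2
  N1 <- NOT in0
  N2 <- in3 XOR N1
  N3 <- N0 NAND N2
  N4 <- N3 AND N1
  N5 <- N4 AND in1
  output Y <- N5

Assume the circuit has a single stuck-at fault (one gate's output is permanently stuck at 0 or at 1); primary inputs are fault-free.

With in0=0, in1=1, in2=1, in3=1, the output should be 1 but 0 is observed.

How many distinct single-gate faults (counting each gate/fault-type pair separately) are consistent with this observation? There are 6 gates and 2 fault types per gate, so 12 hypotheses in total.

5

Fault-free: N0=1, N1=1, N2=0, N3=1, N4=1, N5=1 → 1. Observed 0.
  N0 stuck-at-0: output 1 ✗
  N0 stuck-at-1: output 1 ✗
  N1 stuck-at-0: output 0 ✓
  N1 stuck-at-1: output 1 ✗
  N2 stuck-at-0: output 1 ✗
  N2 stuck-at-1: output 0 ✓
  N3 stuck-at-0: output 0 ✓
  N3 stuck-at-1: output 1 ✗
  N4 stuck-at-0: output 0 ✓
  N4 stuck-at-1: output 1 ✗
  N5 stuck-at-0: output 0 ✓
  N5 stuck-at-1: output 1 ✗
Consistent faults: {N1 stuck-at-0, N2 stuck-at-1, N3 stuck-at-0, N4 stuck-at-0, N5 stuck-at-0} — 5 in all.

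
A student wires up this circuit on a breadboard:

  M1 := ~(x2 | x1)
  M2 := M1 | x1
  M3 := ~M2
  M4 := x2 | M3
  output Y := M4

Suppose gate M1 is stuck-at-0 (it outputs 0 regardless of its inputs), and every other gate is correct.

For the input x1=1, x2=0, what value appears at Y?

Propagate with M1 forced: M1=0 [stuck-at-0], M2=1, M3=0, M4=0.
So Y = 0. (Same as the fault-free value — the fault is masked on this input.)

0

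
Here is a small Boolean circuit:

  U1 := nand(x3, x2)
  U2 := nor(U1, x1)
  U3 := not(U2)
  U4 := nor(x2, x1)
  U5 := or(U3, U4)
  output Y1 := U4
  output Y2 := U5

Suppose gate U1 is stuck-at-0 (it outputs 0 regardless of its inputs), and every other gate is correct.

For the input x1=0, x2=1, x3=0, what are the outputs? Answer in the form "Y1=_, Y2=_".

Y1=0, Y2=0

Propagate with U1 forced: U1=0 [stuck-at-0], U2=1, U3=0, U4=0, U5=0.
So the outputs are Y1=0, Y2=0. (Without the fault they would be Y1=0, Y2=1.)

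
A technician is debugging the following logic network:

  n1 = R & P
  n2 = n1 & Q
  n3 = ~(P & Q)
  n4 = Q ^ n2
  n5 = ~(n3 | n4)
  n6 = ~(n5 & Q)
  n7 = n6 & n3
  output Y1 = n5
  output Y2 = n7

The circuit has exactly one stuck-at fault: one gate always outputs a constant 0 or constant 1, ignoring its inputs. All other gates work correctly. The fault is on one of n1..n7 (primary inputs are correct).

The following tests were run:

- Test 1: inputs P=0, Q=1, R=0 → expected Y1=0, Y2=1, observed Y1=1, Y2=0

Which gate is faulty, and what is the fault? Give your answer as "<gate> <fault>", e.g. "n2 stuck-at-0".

n5 stuck-at-1

Fault-free values for test 1 (P=0, Q=1, R=0): n1=0, n2=0, n3=1, n4=1, n5=0, n6=1, n7=1, giving Y1=0, Y2=1. Observed Y1=1, Y2=0.
Test 1: faults giving observed Y1=1, Y2=0 are {n5 stuck-at-1}.
Only n5 stuck-at-1 is consistent with every test.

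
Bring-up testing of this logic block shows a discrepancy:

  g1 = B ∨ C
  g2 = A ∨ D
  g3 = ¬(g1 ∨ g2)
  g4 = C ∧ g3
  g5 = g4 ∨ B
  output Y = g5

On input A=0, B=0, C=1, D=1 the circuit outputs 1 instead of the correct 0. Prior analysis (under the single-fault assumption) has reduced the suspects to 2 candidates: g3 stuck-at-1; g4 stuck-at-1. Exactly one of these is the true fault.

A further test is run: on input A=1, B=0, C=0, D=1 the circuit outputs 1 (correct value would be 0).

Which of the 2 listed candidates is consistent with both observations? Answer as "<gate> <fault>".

Evaluate each candidate on input A=1, B=0, C=0, D=1:
  g3 stuck-at-1: g1=0, g2=1, g3=1 [stuck-at-1], g4=0, g5=0 → 0 — eliminated
  g4 stuck-at-1: g1=0, g2=1, g3=0, g4=1 [stuck-at-1], g5=1 → 1 — matches
Only g4 stuck-at-1 reproduces the observed 1.

g4 stuck-at-1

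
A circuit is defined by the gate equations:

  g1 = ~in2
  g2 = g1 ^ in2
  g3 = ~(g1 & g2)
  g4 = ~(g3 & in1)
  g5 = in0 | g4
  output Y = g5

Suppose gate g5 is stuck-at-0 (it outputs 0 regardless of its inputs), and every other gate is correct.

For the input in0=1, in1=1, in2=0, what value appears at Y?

Propagate with g5 forced: g1=1, g2=1, g3=0, g4=1, g5=0 [stuck-at-0].
So Y = 0. (Without the fault it would be 1.)

0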